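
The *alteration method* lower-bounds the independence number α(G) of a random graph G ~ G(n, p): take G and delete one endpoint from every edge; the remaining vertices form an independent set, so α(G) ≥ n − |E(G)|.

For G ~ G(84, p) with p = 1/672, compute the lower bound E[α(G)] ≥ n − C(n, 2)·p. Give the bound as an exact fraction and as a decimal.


E[|E(G)|] = C(84, 2)·p = 3486 · (1/672) = 83/16.
E[α(G)] ≥ n − E[|E(G)|] = 84 − 83/16 = 1261/16.
Numerically: ≈ 78.81250.
(This is only a lower bound; the true E[α(G)] may be larger.)

E[α(G)] ≥ 1261/16 ≈ 78.81250.


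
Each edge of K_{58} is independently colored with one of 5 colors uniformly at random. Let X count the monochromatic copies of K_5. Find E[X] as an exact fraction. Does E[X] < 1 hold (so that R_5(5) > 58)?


E[X] = C(58, 5) · 5^{1 − 10} = 4582116 · 5^{−9} = 4582116/1953125.
As a reduced fraction: E[X] = 4582116/1953125 ≈ 2.346.
Is E[X] < 1? NO.
Since E[X] ≥ 1, the first-moment bound is inconclusive at n = 58; it does NOT by itself certify R_5(5) > 58.

E[X] = 4582116/1953125 ≈ 2.346; E[X] ≥ 1; first-moment method inconclusive here.


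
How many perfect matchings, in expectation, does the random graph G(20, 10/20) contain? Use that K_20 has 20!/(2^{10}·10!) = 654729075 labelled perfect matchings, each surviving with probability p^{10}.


K_20 has 20!/(2^{10}·10!) = 654729075 labelled perfect matchings.
For each such perfect matching H, let X_H = 1 if all 10 edges of H are present in G. Then P[X_H = 1] = p^{10} = (1/2)^{10} = 1/1024.
By linearity: E[X] = Σ_H E[X_H] = 654729075 · p^{10} = 654729075 · 1/1024 = 654729075/1024.
Numerically: E[X] ≈ 639384.

E[X] = 654729075 · (1/2)^{10} = 654729075/1024 ≈ 639384.


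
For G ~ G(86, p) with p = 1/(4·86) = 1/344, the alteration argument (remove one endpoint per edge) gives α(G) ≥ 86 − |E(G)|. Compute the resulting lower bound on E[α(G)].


E[|E(G)|] = C(86, 2)·p = 3655 · (1/344) = 85/8.
E[α(G)] ≥ n − E[|E(G)|] = 86 − 85/8 = 603/8.
Numerically: ≈ 75.37500.
(This is only a lower bound; the true E[α(G)] may be larger.)

E[α(G)] ≥ 603/8 ≈ 75.37500.


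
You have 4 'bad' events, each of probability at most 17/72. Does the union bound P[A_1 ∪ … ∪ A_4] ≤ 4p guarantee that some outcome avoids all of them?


Union bound: P[∪_{i=1}^{4} A_i] ≤ Σ_i P[A_i] ≤ 4·p = 4·(17/72) = 17/18.
Numerically: 17/18 ≈ 0.9444444.
Is 17/18 < 1? YES.
Since P[∪ A_i] ≤ 17/18 < 1, the complement has P[∩ A_i^c] ≥ 1 − 17/18 = 1/18 > 0, so some outcome avoids every A_i.

4·p = 17/18 ≈ 0.9444444; existence CERTIFIED by the union bound.


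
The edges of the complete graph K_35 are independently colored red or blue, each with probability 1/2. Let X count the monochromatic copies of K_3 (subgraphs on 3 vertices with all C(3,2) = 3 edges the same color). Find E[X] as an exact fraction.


Let X = Σ_S X_S over the C(35, 3) = 6545 subsets S of size 3, where X_S = 1 if the K_3 on S is monochromatic.
For a fixed S, the K_3 on S has C(3, 2) = 3 edges. P[all 3 edges red] = (1/2)^3, and likewise for blue, so P[monochromatic] = 2·(1/2)^3 = 2^{1 − 3} = 1/4.
Summing: E[X] = C(35, 3) · 2^{1 − 3} = 6545 · 1/4 = 6545/4.
Numerically: E[X] ≈ 1636.25000.

E[X] = C(35,3)·2^(1−C(3,2)) = 6545/4 ≈ 1636.25000.


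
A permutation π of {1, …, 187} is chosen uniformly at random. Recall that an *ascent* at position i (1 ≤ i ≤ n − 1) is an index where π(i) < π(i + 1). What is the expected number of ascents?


Write X = Σ X_I over i = 1, …, 186, with X_I the indicator of one ascent.
There are 186 indicators.
For each fixed i, the pair (π(i), π(i+1)) is a uniformly random ordered pair of distinct values from {1, …, 187}; by symmetry P[π(i) < π(i+1)] = 1/2.
By linearity: E[X] = 186 · (1/2) = (187 − 1) · (1/2) = 93 ≈ 93.000000.

E[X] = 93 = 93.000000.


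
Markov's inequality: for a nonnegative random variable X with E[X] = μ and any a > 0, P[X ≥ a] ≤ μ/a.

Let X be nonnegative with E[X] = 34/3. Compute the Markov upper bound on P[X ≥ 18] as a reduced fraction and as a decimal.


μ = E[X] = 34/3, a = 18.
Markov: P[X ≥ 18] ≤ μ/a = (34/3)/18 = 17/27.
Numerically: ≈ 0.630.
(Since a = 18 > μ = 11.333, the bound 17/27 is < 1 and informative.)

P[X ≥ 18] ≤ 17/27 ≈ 0.630.


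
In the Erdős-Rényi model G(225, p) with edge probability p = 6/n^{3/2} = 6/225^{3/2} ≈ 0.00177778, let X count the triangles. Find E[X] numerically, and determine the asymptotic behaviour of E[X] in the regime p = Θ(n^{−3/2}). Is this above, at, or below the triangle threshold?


Number of potential triangles: C(225, 3) = 1873200.
Each occurs with probability p³ ≈ (0.00177778)³ ≈ 5.61865569e-09.
By linearity: E[X] = C(225, 3)·p³ ≈ 1873200 · 5.61865569e-09 ≈ 0.010525.
Since α = 3/2 > 1, p = c/n^{3/2} = o(1/n) is below the triangle threshold p ~ 1/n. Asymptotically E[X] ~ (c³/6)·n^{3(1−α)} = (6³/6)·n^{-1.5} → 0, so by Markov's inequality G has no triangles w.h.p.

E[X] ≈ 0.010525; in regime p = Θ(1/n^{3/2}) E[X] tends to 0 (below the triangle threshold p ~ 1/n).


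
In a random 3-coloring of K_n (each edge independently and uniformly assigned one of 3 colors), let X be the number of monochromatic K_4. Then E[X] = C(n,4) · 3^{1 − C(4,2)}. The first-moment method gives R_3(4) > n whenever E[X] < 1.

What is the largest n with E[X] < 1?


We need C(n, 4) · 3^{1 − 6} < 1, i.e. C(n, 4) < 3^{6 − 1} = 243.
Check values of n near the boundary:
  n = 5: C(5, 4) = 5; 5 < 243? YES
  n = 6: C(6, 4) = 15; 15 < 243? YES
  n = 7: C(7, 4) = 35; 35 < 243? YES
  n = 8: C(8, 4) = 70; 70 < 243? YES
  n = 9: C(9, 4) = 126; 126 < 243? YES
  n = 10: C(10, 4) = 210; 210 < 243? YES
  n = 11: C(11, 4) = 330; 330 < 243? NO
The largest n with C(n, 4) < 243 is n = 10 (where E[X] = 70/81 ≈ 0.864198). Hence R_3(4) > 10, i.e. R_3(4) ≥ 11.

Largest n = 10; hence R_3(4) > 10.


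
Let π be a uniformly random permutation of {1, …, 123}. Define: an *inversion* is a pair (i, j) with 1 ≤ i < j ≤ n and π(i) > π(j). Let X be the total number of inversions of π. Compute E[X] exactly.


Write X = Σ X_I over the C(123, 2) = 7503 pairs i < j, with X_I the indicator of one inversion.
There are 7503 indicators.
For each fixed pair i < j, the values π(i) and π(j) are two distinct elements of {1, …, 123} in uniformly random order; by symmetry P[π(i) > π(j)] = 1/2.
By linearity: E[X] = 7503 · (1/2) = C(123, 2) · (1/2) = 7503/2 = 7503/2 ≈ 3751.5000.

E[X] = 7503/2 = 3751.5000.


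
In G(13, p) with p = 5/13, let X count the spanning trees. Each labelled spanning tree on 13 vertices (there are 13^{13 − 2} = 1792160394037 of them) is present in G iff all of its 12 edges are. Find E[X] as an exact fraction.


K_13 has 13^{13 − 2} = 1792160394037 labelled spanning trees.
For each such spanning tree H, let X_H = 1 if all 12 edges of H are present in G. Then P[X_H = 1] = p^{12} = (5/13)^{12} = 244140625/23298085122481.
By linearity of expectation: E[X] = Σ_H E[X_H] = 1792160394037 · p^{12} = 1792160394037 · 244140625/23298085122481 = 244140625/13.
Numerically: E[X] ≈ 1.878e+07.

E[X] = 1792160394037 · (5/13)^{12} = 244140625/13 ≈ 1.878e+07.


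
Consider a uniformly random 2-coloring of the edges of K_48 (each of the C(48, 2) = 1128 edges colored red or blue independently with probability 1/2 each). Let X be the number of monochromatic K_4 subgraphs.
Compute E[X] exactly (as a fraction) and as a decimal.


Let X = Σ_S X_S over the C(48, 4) = 194580 subsets S of size 4, where X_S = 1 if the K_4 on S is monochromatic.
For a fixed S, the K_4 on S has C(4, 2) = 6 edges. P[all 6 edges red] = (1/2)^6, and likewise for blue, so P[monochromatic] = 2·(1/2)^6 = 2^{1 − 6} = 1/32.
Summing: E[X] = C(48, 4) · 2^{1 − 6} = 194580 · 1/32 = 48645/8.
Numerically: E[X] ≈ 6080.625.

E[X] = C(48,4)·2^(1−C(4,2)) = 48645/8 ≈ 6080.625.


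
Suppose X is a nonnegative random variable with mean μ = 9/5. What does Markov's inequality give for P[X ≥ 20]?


μ = E[X] = 9/5, a = 20.
Markov: P[X ≥ 20] ≤ μ/a = (9/5)/20 = 9/100.
Numerically: ≈ 0.090000.
(Since a = 20 > μ = 1.800000, the bound 9/100 is < 1 and informative.)

P[X ≥ 20] ≤ 9/100 ≈ 0.090000.


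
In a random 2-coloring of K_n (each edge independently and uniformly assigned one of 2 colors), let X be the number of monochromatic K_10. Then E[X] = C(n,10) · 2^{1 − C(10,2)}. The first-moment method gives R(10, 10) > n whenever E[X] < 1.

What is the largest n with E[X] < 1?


We need C(n, 10) · 2^{1 − 45} < 1, i.e. C(n, 10) < 2^{45 − 1} = 17592186044416.
Check values of n near the boundary:
  n = 99: C(99, 10) = 15579278510796; 15579278510796 < 17592186044416? YES
  n = 100: C(100, 10) = 17310309456440; 17310309456440 < 17592186044416? YES
  n = 101: C(101, 10) = 19212541264840; 19212541264840 < 17592186044416? NO
The largest n with C(n, 10) < 17592186044416 is n = 100 (where E[X] = 2163788682055/2199023255552 ≈ 0.98398). Hence R(10, 10) > 100, i.e. R(10, 10) ≥ 101.

Largest n = 100; hence R(10, 10) > 100.


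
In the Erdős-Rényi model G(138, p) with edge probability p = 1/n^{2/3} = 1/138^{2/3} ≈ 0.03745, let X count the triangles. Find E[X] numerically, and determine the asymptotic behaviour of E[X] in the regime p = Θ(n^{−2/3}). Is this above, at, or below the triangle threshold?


Number of potential triangles: C(138, 3) = 428536.
Each occurs with probability p³ ≈ (0.03745)³ ≈ 5.250998e-05.
By linearity: E[X] = C(138, 3)·p³ ≈ 428536 · 5.250998e-05 ≈ 22.5024.
Since α = 2/3 < 1, p = c/n^{2/3} ≫ 1/n is above the triangle threshold p ~ 1/n. Asymptotically E[X] ~ (c³/6)·n^{3(1−α)} = (1³/6)·n^{1} → ∞; triangles are abundant w.h.p.

E[X] ≈ 22.5024; in regime p = Θ(1/n^{2/3}) E[X] diverges (above the triangle threshold p ~ 1/n).


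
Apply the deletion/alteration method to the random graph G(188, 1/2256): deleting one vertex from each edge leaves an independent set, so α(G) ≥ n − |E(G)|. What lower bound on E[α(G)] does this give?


E[|E(G)|] = C(188, 2)·p = 17578 · (1/2256) = 187/24.
E[α(G)] ≥ n − E[|E(G)|] = 188 − 187/24 = 4325/24.
Numerically: ≈ 180.20833.
(This is only a lower bound; the true E[α(G)] may be larger.)

E[α(G)] ≥ 4325/24 ≈ 180.20833.


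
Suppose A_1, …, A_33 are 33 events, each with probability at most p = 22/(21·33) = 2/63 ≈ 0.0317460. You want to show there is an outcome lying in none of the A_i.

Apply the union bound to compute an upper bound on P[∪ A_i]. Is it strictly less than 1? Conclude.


Union bound: P[∪_{i=1}^{33} A_i] ≤ Σ_i P[A_i] ≤ 33·p = 33·(2/63) = 22/21.
Numerically: 22/21 ≈ 1.0476190.
Is 22/21 < 1? NO.
Since the bound 22/21 is ≥ 1, the union bound is uninformative here; it does NOT by itself certify existence.

33·p = 22/21 ≈ 1.0476190; existence NOT certified by the union bound.


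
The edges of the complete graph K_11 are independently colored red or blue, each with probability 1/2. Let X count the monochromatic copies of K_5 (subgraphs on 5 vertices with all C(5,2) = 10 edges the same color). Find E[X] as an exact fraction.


Let X = Σ_S X_S over the C(11, 5) = 462 subsets S of size 5, where X_S = 1 if the K_5 on S is monochromatic.
For a fixed S, the K_5 on S has C(5, 2) = 10 edges. P[all 10 edges red] = (1/2)^10, and likewise for blue, so P[monochromatic] = 2·(1/2)^10 = 2^{1 − 10} = 1/512.
By linearity of expectation: E[X] = C(11, 5) · 2^{1 − 10} = 462 · 1/512 = 231/256.
Numerically: E[X] ≈ 0.902344.

E[X] = C(11,5)·2^(1−C(5,2)) = 231/256 ≈ 0.902344.


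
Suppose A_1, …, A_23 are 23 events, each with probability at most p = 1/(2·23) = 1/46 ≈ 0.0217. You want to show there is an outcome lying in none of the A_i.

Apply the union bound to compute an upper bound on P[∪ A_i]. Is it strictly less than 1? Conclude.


Union bound: P[∪_{i=1}^{23} A_i] ≤ Σ_i P[A_i] ≤ 23·p = 23·(1/46) = 1/2.
Numerically: 1/2 ≈ 0.5000.
Is 1/2 < 1? YES.
Since P[∪ A_i] ≤ 1/2 < 1, the complement has P[∩ A_i^c] ≥ 1 − 1/2 = 1/2 > 0, so some outcome avoids every A_i.

23·p = 1/2 ≈ 0.5000; existence CERTIFIED by the union bound.


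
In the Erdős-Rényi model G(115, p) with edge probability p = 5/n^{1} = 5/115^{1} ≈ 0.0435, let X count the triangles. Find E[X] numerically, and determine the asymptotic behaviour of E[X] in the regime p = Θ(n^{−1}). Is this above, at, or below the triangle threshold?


Number of potential triangles: C(115, 3) = 246905.
Each occurs with probability p³ ≈ (0.0435)³ ≈ 8.21895e-05.
By linearity: E[X] = C(115, 3)·p³ ≈ 246905 · 8.21895e-05 ≈ 20.293.
Here α = 1, so p = 5/n is exactly at the triangle threshold p ~ 1/n. Asymptotically E[X] → c³/6 = 5³/6 = 125/6 ≈ 20.833, a bounded constant. In this regime the triangle count is asymptotically Poisson(c³/6).

E[X] ≈ 20.293; in regime p = Θ(1/n^{1}) E[X] stays bounded (at the triangle threshold p ~ 1/n).


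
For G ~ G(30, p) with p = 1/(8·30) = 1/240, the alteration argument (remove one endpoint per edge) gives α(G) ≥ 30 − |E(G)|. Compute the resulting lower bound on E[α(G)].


E[|E(G)|] = C(30, 2)·p = 435 · (1/240) = 29/16.
E[α(G)] ≥ n − E[|E(G)|] = 30 − 29/16 = 451/16.
Numerically: ≈ 28.188.
(This is only a lower bound; the true E[α(G)] may be larger.)

E[α(G)] ≥ 451/16 ≈ 28.188.


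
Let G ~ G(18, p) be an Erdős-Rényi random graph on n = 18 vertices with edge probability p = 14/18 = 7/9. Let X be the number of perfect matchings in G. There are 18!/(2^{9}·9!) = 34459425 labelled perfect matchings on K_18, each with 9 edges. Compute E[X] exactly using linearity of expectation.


K_18 has 18!/(2^{9}·9!) = 34459425 labelled perfect matchings.
For each such perfect matching H, let X_H = 1 if all 9 edges of H are present in G. Then P[X_H = 1] = p^{9} = (7/9)^{9} = 40353607/387420489.
By linearity of expectation: E[X] = Σ_H E[X_H] = 34459425 · p^{9} = 34459425 · 40353607/387420489 = 17167433257975/4782969.
Numerically: E[X] ≈ 3.5893e+06.

E[X] = 34459425 · (7/9)^{9} = 17167433257975/4782969 ≈ 3.5893e+06.


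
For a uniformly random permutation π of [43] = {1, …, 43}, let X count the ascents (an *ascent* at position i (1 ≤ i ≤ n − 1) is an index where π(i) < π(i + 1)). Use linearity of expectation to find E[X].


Write X = Σ X_I over i = 1, …, 42, with X_I the indicator of one ascent.
There are 42 indicators.
For each fixed i, the pair (π(i), π(i+1)) is a uniformly random ordered pair of distinct values from {1, …, 43}; by symmetry P[π(i) < π(i+1)] = 1/2.
By linearity: E[X] = 42 · (1/2) = (43 − 1) · (1/2) = 21 ≈ 21.0000.

E[X] = 21 = 21.0000.


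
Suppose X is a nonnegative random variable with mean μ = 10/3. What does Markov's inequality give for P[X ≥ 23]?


μ = E[X] = 10/3, a = 23.
Markov: P[X ≥ 23] ≤ μ/a = (10/3)/23 = 10/69.
Numerically: ≈ 0.1449.
(Since a = 23 > μ = 3.3333, the bound 10/69 is < 1 and informative.)

P[X ≥ 23] ≤ 10/69 ≈ 0.1449.


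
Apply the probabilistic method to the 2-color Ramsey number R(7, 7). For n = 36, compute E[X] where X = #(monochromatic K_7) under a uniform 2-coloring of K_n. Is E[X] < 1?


E[X] = C(36, 7) · 2^{1 − 21} = 8347680 · 2^{−20} = 8347680/1048576.
As a reduced fraction: E[X] = 260865/32768 ≈ 7.961.
Is E[X] < 1? NO.
Since E[X] ≥ 1, the first-moment bound is inconclusive at n = 36; it does NOT by itself certify R(7, 7) > 36.

E[X] = 260865/32768 ≈ 7.961; E[X] ≥ 1; first-moment method inconclusive here.


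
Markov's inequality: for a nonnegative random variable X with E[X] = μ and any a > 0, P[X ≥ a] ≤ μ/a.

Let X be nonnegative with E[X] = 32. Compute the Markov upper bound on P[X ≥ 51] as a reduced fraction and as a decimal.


μ = E[X] = 32, a = 51.
Markov: P[X ≥ 51] ≤ μ/a = (32)/51 = 32/51.
Numerically: ≈ 0.62745.
(Since a = 51 > μ = 32.00000, the bound 32/51 is < 1 and informative.)

P[X ≥ 51] ≤ 32/51 ≈ 0.62745.


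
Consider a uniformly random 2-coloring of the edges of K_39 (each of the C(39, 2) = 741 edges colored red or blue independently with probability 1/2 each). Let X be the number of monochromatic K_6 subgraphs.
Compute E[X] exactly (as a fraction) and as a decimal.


Let X = Σ_S X_S over the C(39, 6) = 3262623 subsets S of size 6, where X_S = 1 if the K_6 on S is monochromatic.
For a fixed S, the K_6 on S has C(6, 2) = 15 edges. P[all 15 edges red] = (1/2)^15, and likewise for blue, so P[monochromatic] = 2·(1/2)^15 = 2^{1 − 15} = 1/16384.
By linearity of expectation: E[X] = C(39, 6) · 2^{1 − 15} = 3262623 · 1/16384 = 3262623/16384.
Numerically: E[X] ≈ 199.134705.

E[X] = C(39,6)·2^(1−C(6,2)) = 3262623/16384 ≈ 199.134705.


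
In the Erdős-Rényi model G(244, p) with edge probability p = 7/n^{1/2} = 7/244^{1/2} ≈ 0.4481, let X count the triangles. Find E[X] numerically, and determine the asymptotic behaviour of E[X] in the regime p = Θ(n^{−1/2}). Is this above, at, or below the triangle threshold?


Number of potential triangles: C(244, 3) = 2391444.
Each occurs with probability p³ ≈ (0.4481)³ ≈ 8.999313e-02.
By linearity: E[X] = C(244, 3)·p³ ≈ 2391444 · 8.999313e-02 ≈ 215213.5424.
Since α = 1/2 < 1, p = c/n^{1/2} ≫ 1/n is above the triangle threshold p ~ 1/n. Asymptotically E[X] ~ (c³/6)·n^{3(1−α)} = (7³/6)·n^{1.5} → ∞; triangles are abundant w.h.p.

E[X] ≈ 215213.5424; in regime p = Θ(1/n^{1/2}) E[X] diverges (above the triangle threshold p ~ 1/n).


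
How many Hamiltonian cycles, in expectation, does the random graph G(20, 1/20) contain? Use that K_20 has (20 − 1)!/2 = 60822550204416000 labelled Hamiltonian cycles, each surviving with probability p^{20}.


K_20 has (20 − 1)!/2 = 60822550204416000 labelled Hamiltonian cycles.
For each such Hamiltonian cycle H, let X_H = 1 if all 20 edges of H are present in G. Then P[X_H = 1] = p^{20} = (1/20)^{20} = 1/104857600000000000000000000.
By linearity: E[X] = Σ_H E[X_H] = 60822550204416000 · p^{20} = 60822550204416000 · 1/104857600000000000000000000 = 14849255421/25600000000000000000.
Numerically: E[X] ≈ 5.8005e-10.

E[X] = 60822550204416000 · (1/20)^{20} = 14849255421/25600000000000000000 ≈ 5.8005e-10.


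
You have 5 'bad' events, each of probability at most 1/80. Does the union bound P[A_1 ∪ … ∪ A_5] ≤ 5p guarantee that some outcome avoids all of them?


Union bound: P[∪_{i=1}^{5} A_i] ≤ Σ_i P[A_i] ≤ 5·p = 5·(1/80) = 1/16.
Numerically: 1/16 ≈ 0.0625.
Is 1/16 < 1? YES.
Since P[∪ A_i] ≤ 1/16 < 1, the complement has P[∩ A_i^c] ≥ 1 − 1/16 = 15/16 > 0, so some outcome avoids every A_i.

5·p = 1/16 ≈ 0.0625; existence CERTIFIED by the union bound.


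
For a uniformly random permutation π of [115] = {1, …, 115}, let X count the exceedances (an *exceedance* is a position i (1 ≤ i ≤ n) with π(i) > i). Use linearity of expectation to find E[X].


Write X = Σ_{i=1}^{115} X_i, where X_i = 1_{π(i) > i}.
For each fixed i, π(i) is uniform over {1, …, 115} (marginal of a uniform permutation), so P[π(i) > i] = (n − i)/n. Summing: Σ_{i=1}^{115} (n − i)/n = (0 + 1 + … + 114)/115 = 115(115 − 1)/(2·115) = (115 − 1)/2.
Hence E[X] = Σ_{i=1}^{115} (115 − i)/115 = 57 ≈ 57.000000.

E[X] = 57 = 57.000000.


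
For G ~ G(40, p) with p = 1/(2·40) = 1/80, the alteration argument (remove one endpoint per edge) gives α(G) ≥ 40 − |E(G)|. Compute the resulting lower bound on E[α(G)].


E[|E(G)|] = C(40, 2)·p = 780 · (1/80) = 39/4.
E[α(G)] ≥ n − E[|E(G)|] = 40 − 39/4 = 121/4.
Numerically: ≈ 30.2500.
(This is only a lower bound; the true E[α(G)] may be larger.)

E[α(G)] ≥ 121/4 ≈ 30.2500.


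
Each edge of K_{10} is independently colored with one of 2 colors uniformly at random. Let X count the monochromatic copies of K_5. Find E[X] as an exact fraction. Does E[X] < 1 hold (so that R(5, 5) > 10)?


E[X] = C(10, 5) · 2^{1 − 10} = 252 · 2^{−9} = 252/512.
As a reduced fraction: E[X] = 63/128 ≈ 0.49219.
Is E[X] < 1? YES.
Since E[X] < 1, there exists a 2-coloring of K_{10} with no monochromatic K_5; hence R(5, 5) > 10.

E[X] = 63/128 ≈ 0.49219; E[X] < 1, so R(5, 5) > 10.


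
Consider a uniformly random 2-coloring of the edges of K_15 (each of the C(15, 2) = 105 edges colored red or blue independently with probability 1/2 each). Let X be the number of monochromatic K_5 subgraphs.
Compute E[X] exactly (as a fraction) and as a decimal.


Let X = Σ_S X_S over the C(15, 5) = 3003 subsets S of size 5, where X_S = 1 if the K_5 on S is monochromatic.
For a fixed S, the K_5 on S has C(5, 2) = 10 edges. P[all 10 edges red] = (1/2)^10, and likewise for blue, so P[monochromatic] = 2·(1/2)^10 = 2^{1 − 10} = 1/512.
By linearity: E[X] = C(15, 5) · 2^{1 − 10} = 3003 · 1/512 = 3003/512.
Numerically: E[X] ≈ 5.8652.

E[X] = C(15,5)·2^(1−C(5,2)) = 3003/512 ≈ 5.8652.


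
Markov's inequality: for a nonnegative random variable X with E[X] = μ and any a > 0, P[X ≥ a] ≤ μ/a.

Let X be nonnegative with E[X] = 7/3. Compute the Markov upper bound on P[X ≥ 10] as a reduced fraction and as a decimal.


μ = E[X] = 7/3, a = 10.
Markov: P[X ≥ 10] ≤ μ/a = (7/3)/10 = 7/30.
Numerically: ≈ 0.23333.
(Since a = 10 > μ = 2.33333, the bound 7/30 is < 1 and informative.)

P[X ≥ 10] ≤ 7/30 ≈ 0.23333.


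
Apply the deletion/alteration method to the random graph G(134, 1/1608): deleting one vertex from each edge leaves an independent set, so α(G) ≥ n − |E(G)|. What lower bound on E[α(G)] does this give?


E[|E(G)|] = C(134, 2)·p = 8911 · (1/1608) = 133/24.
E[α(G)] ≥ n − E[|E(G)|] = 134 − 133/24 = 3083/24.
Numerically: ≈ 128.4583.
(This is only a lower bound; the true E[α(G)] may be larger.)

E[α(G)] ≥ 3083/24 ≈ 128.4583.


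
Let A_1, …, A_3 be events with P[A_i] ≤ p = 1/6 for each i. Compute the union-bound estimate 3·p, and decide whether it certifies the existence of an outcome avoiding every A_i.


Union bound: P[∪_{i=1}^{3} A_i] ≤ Σ_i P[A_i] ≤ 3·p = 3·(1/6) = 1/2.
Numerically: 1/2 ≈ 0.5000.
Is 1/2 < 1? YES.
Since P[∪ A_i] ≤ 1/2 < 1, the complement has P[∩ A_i^c] ≥ 1 − 1/2 = 1/2 > 0, so some outcome avoids every A_i.

3·p = 1/2 ≈ 0.5000; existence CERTIFIED by the union bound.


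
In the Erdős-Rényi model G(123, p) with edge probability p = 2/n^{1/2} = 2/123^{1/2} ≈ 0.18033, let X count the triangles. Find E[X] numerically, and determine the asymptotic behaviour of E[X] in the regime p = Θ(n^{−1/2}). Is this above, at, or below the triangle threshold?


Number of potential triangles: C(123, 3) = 302621.
Each occurs with probability p³ ≈ (0.18033)³ ≈ 5.8645179e-03.
By linearity: E[X] = C(123, 3)·p³ ≈ 302621 · 5.8645179e-03 ≈ 1774.72629.
Since α = 1/2 < 1, p = c/n^{1/2} ≫ 1/n is above the triangle threshold p ~ 1/n. Asymptotically E[X] ~ (c³/6)·n^{3(1−α)} = (2³/6)·n^{1.5} → ∞; triangles are abundant w.h.p.

E[X] ≈ 1774.72629; in regime p = Θ(1/n^{1/2}) E[X] diverges (above the triangle threshold p ~ 1/n).


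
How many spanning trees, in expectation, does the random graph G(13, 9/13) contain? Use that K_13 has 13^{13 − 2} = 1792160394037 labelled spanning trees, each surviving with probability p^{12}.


K_13 has 13^{13 − 2} = 1792160394037 labelled spanning trees.
For each such spanning tree H, let X_H = 1 if all 12 edges of H are present in G. Then P[X_H = 1] = p^{12} = (9/13)^{12} = 282429536481/23298085122481.
By linearity of expectation: E[X] = Σ_H E[X_H] = 1792160394037 · p^{12} = 1792160394037 · 282429536481/23298085122481 = 282429536481/13.
Numerically: E[X] ≈ 2.17253e+10.

E[X] = 1792160394037 · (9/13)^{12} = 282429536481/13 ≈ 2.17253e+10.


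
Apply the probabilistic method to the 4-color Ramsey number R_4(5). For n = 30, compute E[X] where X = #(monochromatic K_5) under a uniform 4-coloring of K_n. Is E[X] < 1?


E[X] = C(30, 5) · 4^{1 − 10} = 142506 · 4^{−9} = 142506/262144.
As a reduced fraction: E[X] = 71253/131072 ≈ 0.544.
Is E[X] < 1? YES.
Since E[X] < 1, there exists a 4-coloring of K_{30} with no monochromatic K_5; hence R_4(5) > 30.

E[X] = 71253/131072 ≈ 0.544; E[X] < 1, so R_4(5) > 30.


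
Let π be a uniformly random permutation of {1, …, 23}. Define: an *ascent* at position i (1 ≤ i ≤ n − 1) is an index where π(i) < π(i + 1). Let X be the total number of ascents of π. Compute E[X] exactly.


Write X = Σ X_I over i = 1, …, 22, with X_I the indicator of one ascent.
There are 22 indicators.
For each fixed i, the pair (π(i), π(i+1)) is a uniformly random ordered pair of distinct values from {1, …, 23}; by symmetry P[π(i) < π(i+1)] = 1/2.
By linearity: E[X] = 22 · (1/2) = (23 − 1) · (1/2) = 11 ≈ 11.00000.

E[X] = 11 = 11.00000.


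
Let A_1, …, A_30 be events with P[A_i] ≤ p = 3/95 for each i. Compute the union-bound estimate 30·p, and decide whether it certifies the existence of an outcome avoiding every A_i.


Union bound: P[∪_{i=1}^{30} A_i] ≤ Σ_i P[A_i] ≤ 30·p = 30·(3/95) = 18/19.
Numerically: 18/19 ≈ 0.947368.
Is 18/19 < 1? YES.
Since P[∪ A_i] ≤ 18/19 < 1, the complement has P[∩ A_i^c] ≥ 1 − 18/19 = 1/19 > 0, so some outcome avoids every A_i.

30·p = 18/19 ≈ 0.947368; existence CERTIFIED by the union bound.


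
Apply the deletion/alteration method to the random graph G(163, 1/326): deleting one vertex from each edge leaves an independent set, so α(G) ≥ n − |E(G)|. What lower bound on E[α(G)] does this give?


E[|E(G)|] = C(163, 2)·p = 13203 · (1/326) = 81/2.
E[α(G)] ≥ n − E[|E(G)|] = 163 − 81/2 = 245/2.
Numerically: ≈ 122.5000.
(This is only a lower bound; the true E[α(G)] may be larger.)

E[α(G)] ≥ 245/2 ≈ 122.5000.


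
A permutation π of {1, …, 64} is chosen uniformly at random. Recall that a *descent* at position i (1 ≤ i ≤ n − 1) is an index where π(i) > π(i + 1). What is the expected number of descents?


Write X = Σ X_I over i = 1, …, 63, with X_I the indicator of one descent.
There are 63 indicators.
For each fixed i, the pair (π(i), π(i+1)) is a uniformly random ordered pair of distinct values from {1, …, 64}; by symmetry P[π(i) > π(i+1)] = 1/2.
By linearity: E[X] = 63 · (1/2) = (64 − 1) · (1/2) = 63/2 ≈ 31.50000.

E[X] = 63/2 = 31.50000.


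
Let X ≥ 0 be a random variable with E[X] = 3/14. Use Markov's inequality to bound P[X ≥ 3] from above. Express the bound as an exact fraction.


μ = E[X] = 3/14, a = 3.
Markov: P[X ≥ 3] ≤ μ/a = (3/14)/3 = 1/14.
Numerically: ≈ 0.07143.
(Since a = 3 > μ = 0.21429, the bound 1/14 is < 1 and informative.)

P[X ≥ 3] ≤ 1/14 ≈ 0.07143.


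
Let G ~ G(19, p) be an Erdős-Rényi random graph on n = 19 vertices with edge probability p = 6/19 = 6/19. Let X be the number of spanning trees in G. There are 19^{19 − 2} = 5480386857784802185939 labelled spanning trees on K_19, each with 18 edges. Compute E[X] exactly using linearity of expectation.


K_19 has 19^{19 − 2} = 5480386857784802185939 labelled spanning trees.
For each such spanning tree H, let X_H = 1 if all 18 edges of H are present in G. Then P[X_H = 1] = p^{18} = (6/19)^{18} = 101559956668416/104127350297911241532841.
Summing the indicators: E[X] = Σ_H E[X_H] = 5480386857784802185939 · p^{18} = 5480386857784802185939 · 101559956668416/104127350297911241532841 = 101559956668416/19.
Numerically: E[X] ≈ 5.34526e+12.

E[X] = 5480386857784802185939 · (6/19)^{18} = 101559956668416/19 ≈ 5.34526e+12.


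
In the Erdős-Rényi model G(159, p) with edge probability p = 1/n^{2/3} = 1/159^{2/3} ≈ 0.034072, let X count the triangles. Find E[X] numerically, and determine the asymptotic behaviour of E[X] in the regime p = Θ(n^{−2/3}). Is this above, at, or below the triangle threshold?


Number of potential triangles: C(159, 3) = 657359.
Each occurs with probability p³ ≈ (0.034072)³ ≈ 3.9555397e-05.
By linearity: E[X] = C(159, 3)·p³ ≈ 657359 · 3.9555397e-05 ≈ 26.00210.
Since α = 2/3 < 1, p = c/n^{2/3} ≫ 1/n is above the triangle threshold p ~ 1/n. Asymptotically E[X] ~ (c³/6)·n^{3(1−α)} = (1³/6)·n^{1} → ∞; triangles are abundant w.h.p.

E[X] ≈ 26.00210; in regime p = Θ(1/n^{2/3}) E[X] diverges (above the triangle threshold p ~ 1/n).


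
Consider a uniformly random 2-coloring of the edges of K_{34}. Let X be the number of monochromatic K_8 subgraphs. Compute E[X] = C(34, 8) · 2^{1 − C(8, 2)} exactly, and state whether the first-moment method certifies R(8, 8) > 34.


E[X] = C(34, 8) · 2^{1 − 28} = 18156204 · 2^{−27} = 18156204/134217728.
As a reduced fraction: E[X] = 4539051/33554432 ≈ 0.1352743.
Is E[X] < 1? YES.
Since E[X] < 1, there exists a 2-coloring of K_{34} with no monochromatic K_8; hence R(8, 8) > 34.

E[X] = 4539051/33554432 ≈ 0.1352743; E[X] < 1, so R(8, 8) > 34.


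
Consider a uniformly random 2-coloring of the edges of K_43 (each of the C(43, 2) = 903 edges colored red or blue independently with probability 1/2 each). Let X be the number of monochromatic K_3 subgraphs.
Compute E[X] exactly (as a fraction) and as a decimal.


Let X = Σ_S X_S over the C(43, 3) = 12341 subsets S of size 3, where X_S = 1 if the K_3 on S is monochromatic.
For a fixed S, the K_3 on S has C(3, 2) = 3 edges. P[all 3 edges red] = (1/2)^3, and likewise for blue, so P[monochromatic] = 2·(1/2)^3 = 2^{1 − 3} = 1/4.
By linearity: E[X] = C(43, 3) · 2^{1 − 3} = 12341 · 1/4 = 12341/4.
Numerically: E[X] ≈ 3085.2500.

E[X] = C(43,3)·2^(1−C(3,2)) = 12341/4 ≈ 3085.2500.


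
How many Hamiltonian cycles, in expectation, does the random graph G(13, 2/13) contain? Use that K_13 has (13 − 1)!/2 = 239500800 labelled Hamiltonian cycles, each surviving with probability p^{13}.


K_13 has (13 − 1)!/2 = 239500800 labelled Hamiltonian cycles.
For each such Hamiltonian cycle H, let X_H = 1 if all 13 edges of H are present in G. Then P[X_H = 1] = p^{13} = (2/13)^{13} = 8192/302875106592253.
By linearity of expectation: E[X] = Σ_H E[X_H] = 239500800 · p^{13} = 239500800 · 8192/302875106592253 = 1961990553600/302875106592253.
Numerically: E[X] ≈ 0.00647789.

E[X] = 239500800 · (2/13)^{13} = 1961990553600/302875106592253 ≈ 0.00647789.


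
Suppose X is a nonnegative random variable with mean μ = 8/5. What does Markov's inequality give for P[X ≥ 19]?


μ = E[X] = 8/5, a = 19.
Markov: P[X ≥ 19] ≤ μ/a = (8/5)/19 = 8/95.
Numerically: ≈ 0.084211.
(Since a = 19 > μ = 1.600000, the bound 8/95 is < 1 and informative.)

P[X ≥ 19] ≤ 8/95 ≈ 0.084211.


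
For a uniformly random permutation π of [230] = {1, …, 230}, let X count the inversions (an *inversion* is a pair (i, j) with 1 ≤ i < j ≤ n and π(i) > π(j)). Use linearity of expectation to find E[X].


Write X = Σ X_I over the C(230, 2) = 26335 pairs i < j, with X_I the indicator of one inversion.
There are 26335 indicators.
For each fixed pair i < j, the values π(i) and π(j) are two distinct elements of {1, …, 230} in uniformly random order; by symmetry P[π(i) > π(j)] = 1/2.
By linearity: E[X] = 26335 · (1/2) = C(230, 2) · (1/2) = 26335/2 = 26335/2 ≈ 13167.500000.

E[X] = 26335/2 = 13167.500000.


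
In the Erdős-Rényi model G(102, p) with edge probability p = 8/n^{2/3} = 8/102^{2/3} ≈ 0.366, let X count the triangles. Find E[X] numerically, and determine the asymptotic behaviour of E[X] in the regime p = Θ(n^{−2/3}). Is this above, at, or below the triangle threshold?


Number of potential triangles: C(102, 3) = 171700.
Each occurs with probability p³ ≈ (0.366)³ ≈ 4.92118e-02.
By linearity: E[X] = C(102, 3)·p³ ≈ 171700 · 4.92118e-02 ≈ 8449.673.
Since α = 2/3 < 1, p = c/n^{2/3} ≫ 1/n is above the triangle threshold p ~ 1/n. Asymptotically E[X] ~ (c³/6)·n^{3(1−α)} = (8³/6)·n^{1} → ∞; triangles are abundant w.h.p.

E[X] ≈ 8449.673; in regime p = Θ(1/n^{2/3}) E[X] diverges (above the triangle threshold p ~ 1/n).


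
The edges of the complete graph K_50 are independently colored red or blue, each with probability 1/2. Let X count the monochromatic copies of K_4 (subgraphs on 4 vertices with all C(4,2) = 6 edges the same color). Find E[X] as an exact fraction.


Let X = Σ_S X_S over the C(50, 4) = 230300 subsets S of size 4, where X_S = 1 if the K_4 on S is monochromatic.
For a fixed S, the K_4 on S has C(4, 2) = 6 edges. P[all 6 edges red] = (1/2)^6, and likewise for blue, so P[monochromatic] = 2·(1/2)^6 = 2^{1 − 6} = 1/32.
Summing: E[X] = C(50, 4) · 2^{1 − 6} = 230300 · 1/32 = 57575/8.
Numerically: E[X] ≈ 7196.875000.

E[X] = C(50,4)·2^(1−C(4,2)) = 57575/8 ≈ 7196.875000.


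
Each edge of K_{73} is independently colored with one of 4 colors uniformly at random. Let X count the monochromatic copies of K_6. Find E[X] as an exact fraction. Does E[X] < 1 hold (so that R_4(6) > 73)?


E[X] = C(73, 6) · 4^{1 − 15} = 170230452 · 4^{−14} = 170230452/268435456.
As a reduced fraction: E[X] = 42557613/67108864 ≈ 0.63416.
Is E[X] < 1? YES.
Since E[X] < 1, there exists a 4-coloring of K_{73} with no monochromatic K_6; hence R_4(6) > 73.

E[X] = 42557613/67108864 ≈ 0.63416; E[X] < 1, so R_4(6) > 73.


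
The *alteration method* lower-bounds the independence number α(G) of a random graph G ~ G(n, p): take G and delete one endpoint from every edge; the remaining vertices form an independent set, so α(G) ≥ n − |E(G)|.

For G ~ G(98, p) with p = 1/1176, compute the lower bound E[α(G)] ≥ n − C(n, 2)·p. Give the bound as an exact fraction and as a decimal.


E[|E(G)|] = C(98, 2)·p = 4753 · (1/1176) = 97/24.
E[α(G)] ≥ n − E[|E(G)|] = 98 − 97/24 = 2255/24.
Numerically: ≈ 93.95833.
(This is only a lower bound; the true E[α(G)] may be larger.)

E[α(G)] ≥ 2255/24 ≈ 93.95833.


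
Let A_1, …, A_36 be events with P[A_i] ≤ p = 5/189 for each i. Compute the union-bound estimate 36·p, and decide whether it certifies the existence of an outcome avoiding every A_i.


Union bound: P[∪_{i=1}^{36} A_i] ≤ Σ_i P[A_i] ≤ 36·p = 36·(5/189) = 20/21.
Numerically: 20/21 ≈ 0.952381.
Is 20/21 < 1? YES.
Since P[∪ A_i] ≤ 20/21 < 1, the complement has P[∩ A_i^c] ≥ 1 − 20/21 = 1/21 > 0, so some outcome avoids every A_i.

36·p = 20/21 ≈ 0.952381; existence CERTIFIED by the union bound.


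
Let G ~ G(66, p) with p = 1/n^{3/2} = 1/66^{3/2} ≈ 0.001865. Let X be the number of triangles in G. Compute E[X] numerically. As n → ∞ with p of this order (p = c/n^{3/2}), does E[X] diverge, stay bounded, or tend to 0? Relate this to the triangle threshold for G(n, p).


Number of potential triangles: C(66, 3) = 45760.
Each occurs with probability p³ ≈ (0.001865)³ ≈ 6.4871254e-09.
By linearity: E[X] = C(66, 3)·p³ ≈ 45760 · 6.4871254e-09 ≈ 0.00030.
Since α = 3/2 > 1, p = c/n^{3/2} = o(1/n) is below the triangle threshold p ~ 1/n. Asymptotically E[X] ~ (c³/6)·n^{3(1−α)} = (1³/6)·n^{-1.5} → 0, so by Markov's inequality G has no triangles w.h.p.

E[X] ≈ 0.00030; in regime p = Θ(1/n^{3/2}) E[X] tends to 0 (below the triangle threshold p ~ 1/n).


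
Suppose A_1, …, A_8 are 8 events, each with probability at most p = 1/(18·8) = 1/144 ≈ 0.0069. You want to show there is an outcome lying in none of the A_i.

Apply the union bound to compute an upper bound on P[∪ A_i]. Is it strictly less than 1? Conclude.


Union bound: P[∪_{i=1}^{8} A_i] ≤ Σ_i P[A_i] ≤ 8·p = 8·(1/144) = 1/18.
Numerically: 1/18 ≈ 0.0556.
Is 1/18 < 1? YES.
Since P[∪ A_i] ≤ 1/18 < 1, the complement has P[∩ A_i^c] ≥ 1 − 1/18 = 17/18 > 0, so some outcome avoids every A_i.

8·p = 1/18 ≈ 0.0556; existence CERTIFIED by the union bound.


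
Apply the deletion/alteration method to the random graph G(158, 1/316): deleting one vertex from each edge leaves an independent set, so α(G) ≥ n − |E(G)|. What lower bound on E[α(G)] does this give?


E[|E(G)|] = C(158, 2)·p = 12403 · (1/316) = 157/4.
E[α(G)] ≥ n − E[|E(G)|] = 158 − 157/4 = 475/4.
Numerically: ≈ 118.7500.
(This is only a lower bound; the true E[α(G)] may be larger.)

E[α(G)] ≥ 475/4 ≈ 118.7500.


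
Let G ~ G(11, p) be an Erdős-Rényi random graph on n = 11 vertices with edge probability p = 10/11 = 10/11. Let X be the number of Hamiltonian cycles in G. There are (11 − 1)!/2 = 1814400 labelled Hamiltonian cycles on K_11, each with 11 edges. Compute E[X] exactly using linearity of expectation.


K_11 has (11 − 1)!/2 = 1814400 labelled Hamiltonian cycles.
For each such Hamiltonian cycle H, let X_H = 1 if all 11 edges of H are present in G. Then P[X_H = 1] = p^{11} = (10/11)^{11} = 100000000000/285311670611.
By linearity: E[X] = Σ_H E[X_H] = 1814400 · p^{11} = 1814400 · 100000000000/285311670611 = 181440000000000000/285311670611.
Numerically: E[X] ≈ 6.3594e+05.

E[X] = 1814400 · (10/11)^{11} = 181440000000000000/285311670611 ≈ 6.3594e+05.


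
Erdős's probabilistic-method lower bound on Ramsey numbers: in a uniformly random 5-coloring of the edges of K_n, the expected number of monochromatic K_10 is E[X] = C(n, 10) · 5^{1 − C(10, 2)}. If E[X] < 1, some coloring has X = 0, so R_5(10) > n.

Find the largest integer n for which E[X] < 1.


We need C(n, 10) · 5^{1 − 45} < 1, i.e. C(n, 10) < 5^{45 − 1} = 5684341886080801486968994140625.
Check values of n near the boundary:
  n = 5389: C(5389, 10) = 5645340767466558997768874792926; 5645340767466558997768874792926 < 5684341886080801486968994140625? YES
  n = 5390: C(5390, 10) = 5655833965919099070255434039753; 5655833965919099070255434039753 < 5684341886080801486968994140625? YES
  n = 5391: C(5391, 10) = 5666344714787188828795213697883; 5666344714787188828795213697883 < 5684341886080801486968994140625? YES
  n = 5392: C(5392, 10) = 5676873040158402483252283957448; 5676873040158402483252283957448 < 5684341886080801486968994140625? YES
  n = 5393: C(5393, 10) = 5687418968154238267170642278008; 5687418968154238267170642278008 < 5684341886080801486968994140625? NO
  n = 5394: C(5394, 10) = 5697982524930156243149785372878; 5697982524930156243149785372878 < 5684341886080801486968994140625? NO
The largest n with C(n, 10) < 5684341886080801486968994140625 is n = 5392 (where E[X] = 5676873040158402483252283957448/5684341886080801486968994140625 ≈ 0.998686). Hence R_5(10) > 5392, i.e. R_5(10) ≥ 5393.

Largest n = 5392; hence R_5(10) > 5392.


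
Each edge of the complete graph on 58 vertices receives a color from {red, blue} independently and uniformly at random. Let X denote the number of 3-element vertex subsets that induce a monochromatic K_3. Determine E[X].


Let X = Σ_S X_S over the C(58, 3) = 30856 subsets S of size 3, where X_S = 1 if the K_3 on S is monochromatic.
For a fixed S, the K_3 on S has C(3, 2) = 3 edges. P[all 3 edges red] = (1/2)^3, and likewise for blue, so P[monochromatic] = 2·(1/2)^3 = 2^{1 − 3} = 1/4.
Summing: E[X] = C(58, 3) · 2^{1 − 3} = 30856 · 1/4 = 7714.
Numerically: E[X] ≈ 7714.000.

E[X] = C(58,3)·2^(1−C(3,2)) = 7714 ≈ 7714.000.


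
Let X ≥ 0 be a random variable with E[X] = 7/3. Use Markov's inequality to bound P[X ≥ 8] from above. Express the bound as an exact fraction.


μ = E[X] = 7/3, a = 8.
Markov: P[X ≥ 8] ≤ μ/a = (7/3)/8 = 7/24.
Numerically: ≈ 0.292.
(Since a = 8 > μ = 2.333, the bound 7/24 is < 1 and informative.)

P[X ≥ 8] ≤ 7/24 ≈ 0.292.


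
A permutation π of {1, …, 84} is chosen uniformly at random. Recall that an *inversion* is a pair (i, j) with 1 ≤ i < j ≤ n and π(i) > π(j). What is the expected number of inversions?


Write X = Σ X_I over the C(84, 2) = 3486 pairs i < j, with X_I the indicator of one inversion.
There are 3486 indicators.
For each fixed pair i < j, the values π(i) and π(j) are two distinct elements of {1, …, 84} in uniformly random order; by symmetry P[π(i) > π(j)] = 1/2.
By linearity: E[X] = 3486 · (1/2) = C(84, 2) · (1/2) = 3486/2 = 1743 ≈ 1743.000000.

E[X] = 1743 = 1743.000000.


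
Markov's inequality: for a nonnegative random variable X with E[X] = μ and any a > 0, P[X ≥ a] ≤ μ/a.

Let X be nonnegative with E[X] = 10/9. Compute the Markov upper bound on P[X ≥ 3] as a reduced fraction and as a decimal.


μ = E[X] = 10/9, a = 3.
Markov: P[X ≥ 3] ≤ μ/a = (10/9)/3 = 10/27.
Numerically: ≈ 0.37037.
(Since a = 3 > μ = 1.11111, the bound 10/27 is < 1 and informative.)

P[X ≥ 3] ≤ 10/27 ≈ 0.37037.
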